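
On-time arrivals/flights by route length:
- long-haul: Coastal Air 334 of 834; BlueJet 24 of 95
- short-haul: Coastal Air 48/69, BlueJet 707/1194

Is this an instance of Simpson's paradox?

Yes

Long-haul: Coastal Air 334/834 = 40.0%, BlueJet 24/95 = 25.3% → Coastal Air
Short-haul: Coastal Air 48/69 = 69.6%, BlueJet 707/1194 = 59.2% → Coastal Air
Overall: Coastal Air 382/903 = 42.3%, BlueJet 731/1289 = 56.7% → BlueJet
Coastal Air wins each route group but BlueJet wins overall — the comparison reverses. Coastal Air's flights skew toward long-haul, which has a lower base rate.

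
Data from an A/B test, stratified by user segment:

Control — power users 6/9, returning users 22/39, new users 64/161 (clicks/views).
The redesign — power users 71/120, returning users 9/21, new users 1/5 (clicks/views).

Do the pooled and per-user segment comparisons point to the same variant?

No

Power users: Control 6/9 = 66.7%, the redesign 71/120 = 59.2% → Control
Returning users: Control 22/39 = 56.4%, the redesign 9/21 = 42.9% → Control
New users: Control 64/161 = 39.8%, the redesign 1/5 = 20.0% → Control
Overall: Control 92/209 = 44.0%, the redesign 81/146 = 55.5% → the redesign
Control wins each user group but the redesign wins overall — the comparison reverses. Control's views skew toward new users, which has a lower base rate.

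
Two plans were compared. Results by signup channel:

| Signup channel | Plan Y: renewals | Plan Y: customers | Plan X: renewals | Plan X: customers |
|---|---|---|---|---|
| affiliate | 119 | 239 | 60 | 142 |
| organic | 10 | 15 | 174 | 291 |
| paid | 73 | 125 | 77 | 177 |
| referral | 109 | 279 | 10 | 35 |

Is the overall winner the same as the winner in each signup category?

No

Affiliate: Plan Y 119/239 = 49.8%, Plan X 60/142 = 42.3% → Plan Y
Organic: Plan Y 10/15 = 66.7%, Plan X 174/291 = 59.8% → Plan Y
Paid: Plan Y 73/125 = 58.4%, Plan X 77/177 = 43.5% → Plan Y
Referral: Plan Y 109/279 = 39.1%, Plan X 10/35 = 28.6% → Plan Y
Overall: Plan Y 311/658 = 47.3%, Plan X 321/645 = 49.8% → Plan X
Plan Y wins each signup group but Plan X wins overall — the comparison reverses. Plan Y's customers skew toward referral, which has a lower base rate.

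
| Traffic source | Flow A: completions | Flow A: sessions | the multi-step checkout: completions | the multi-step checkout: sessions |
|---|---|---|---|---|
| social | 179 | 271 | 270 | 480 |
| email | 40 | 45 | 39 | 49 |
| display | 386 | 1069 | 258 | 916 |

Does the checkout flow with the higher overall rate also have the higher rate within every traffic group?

Social: Flow A 179/271 = 66.1%, the multi-step checkout 270/480 = 56.2% → Flow A
Email: Flow A 40/45 = 88.9%, the multi-step checkout 39/49 = 79.6% → Flow A
Display: Flow A 386/1069 = 36.1%, the multi-step checkout 258/916 = 28.2% → Flow A
Overall: Flow A 605/1385 = 43.7%, the multi-step checkout 567/1445 = 39.2% → Flow A
Flow A wins overall and in every traffic group — no reversal.

Yes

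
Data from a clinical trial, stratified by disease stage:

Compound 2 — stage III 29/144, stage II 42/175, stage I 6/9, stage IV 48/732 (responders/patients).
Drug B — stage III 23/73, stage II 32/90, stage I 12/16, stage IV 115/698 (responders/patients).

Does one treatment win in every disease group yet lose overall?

No

Stage III: Compound 2 29/144 = 20.1%, Drug B 23/73 = 31.5% → Drug B
Stage II: Compound 2 42/175 = 24.0%, Drug B 32/90 = 35.6% → Drug B
Stage I: Compound 2 6/9 = 66.7%, Drug B 12/16 = 75.0% → Drug B
Stage IV: Compound 2 48/732 = 6.6%, Drug B 115/698 = 16.5% → Drug B
Overall: Compound 2 125/1060 = 11.8%, Drug B 182/877 = 20.8% → Drug B
Drug B wins overall and in every disease group — no reversal.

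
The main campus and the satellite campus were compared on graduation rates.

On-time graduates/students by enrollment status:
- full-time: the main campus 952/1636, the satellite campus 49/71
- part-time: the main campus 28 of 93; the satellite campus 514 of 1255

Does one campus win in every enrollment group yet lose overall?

Full-time: the main campus 952/1636 = 58.2%, the satellite campus 49/71 = 69.0% → the satellite campus
Part-time: the main campus 28/93 = 30.1%, the satellite campus 514/1255 = 41.0% → the satellite campus
Overall: the main campus 980/1729 = 56.7%, the satellite campus 563/1326 = 42.5% → the main campus
The satellite campus wins each enrollment group but the main campus wins overall — the comparison reverses. The satellite campus's students skew toward part-time, which has a lower base rate.

Yes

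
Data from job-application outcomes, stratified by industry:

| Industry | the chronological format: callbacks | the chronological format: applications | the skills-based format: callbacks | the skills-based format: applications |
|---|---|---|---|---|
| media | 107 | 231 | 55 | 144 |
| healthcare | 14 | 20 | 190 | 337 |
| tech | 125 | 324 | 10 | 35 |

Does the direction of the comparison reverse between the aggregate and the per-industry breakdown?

Yes

Media: the chronological format 107/231 = 46.3%, the skills-based format 55/144 = 38.2% → the chronological format
Healthcare: the chronological format 14/20 = 70.0%, the skills-based format 190/337 = 56.4% → the chronological format
Tech: the chronological format 125/324 = 38.6%, the skills-based format 10/35 = 28.6% → the chronological format
Overall: the chronological format 246/575 = 42.8%, the skills-based format 255/516 = 49.4% → the skills-based format
The chronological format wins each industry group but the skills-based format wins overall — the comparison reverses. The chronological format's applications skew toward tech, which has a lower base rate.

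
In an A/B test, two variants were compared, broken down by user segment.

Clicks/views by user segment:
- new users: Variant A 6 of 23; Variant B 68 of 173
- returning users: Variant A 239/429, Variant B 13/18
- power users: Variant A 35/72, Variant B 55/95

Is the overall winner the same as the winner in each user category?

New users: Variant A 6/23 = 26.1%, Variant B 68/173 = 39.3% → Variant B
Returning users: Variant A 239/429 = 55.7%, Variant B 13/18 = 72.2% → Variant B
Power users: Variant A 35/72 = 48.6%, Variant B 55/95 = 57.9% → Variant B
Overall: Variant A 280/524 = 53.4%, Variant B 136/286 = 47.6% → Variant A
Variant B wins each user group but Variant A wins overall — the comparison reverses. Variant B's views skew toward new users, which has a lower base rate.

No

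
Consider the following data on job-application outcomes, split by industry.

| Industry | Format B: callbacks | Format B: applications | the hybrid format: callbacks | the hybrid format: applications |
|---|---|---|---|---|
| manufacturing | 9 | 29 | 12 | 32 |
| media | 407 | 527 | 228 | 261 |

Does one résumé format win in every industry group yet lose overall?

No

Manufacturing: Format B 9/29 = 31.0%, the hybrid format 12/32 = 37.5% → the hybrid format
Media: Format B 407/527 = 77.2%, the hybrid format 228/261 = 87.4% → the hybrid format
Overall: Format B 416/556 = 74.8%, the hybrid format 240/293 = 81.9% → the hybrid format
The hybrid format wins overall and in every industry group — no reversal.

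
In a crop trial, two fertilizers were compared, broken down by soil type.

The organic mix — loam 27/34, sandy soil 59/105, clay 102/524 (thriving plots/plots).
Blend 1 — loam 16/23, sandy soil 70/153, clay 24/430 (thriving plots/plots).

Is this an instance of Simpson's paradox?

Loam: the organic mix 27/34 = 79.4%, Blend 1 16/23 = 69.6% → the organic mix
Sandy soil: the organic mix 59/105 = 56.2%, Blend 1 70/153 = 45.8% → the organic mix
Clay: the organic mix 102/524 = 19.5%, Blend 1 24/430 = 5.6% → the organic mix
Overall: the organic mix 188/663 = 28.4%, Blend 1 110/606 = 18.2% → the organic mix
The organic mix wins overall and in every soil group — no reversal.

No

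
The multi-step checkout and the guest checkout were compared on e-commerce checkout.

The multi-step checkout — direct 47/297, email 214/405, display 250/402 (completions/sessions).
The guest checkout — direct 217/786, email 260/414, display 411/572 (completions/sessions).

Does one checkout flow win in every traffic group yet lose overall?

No

Direct: the multi-step checkout 47/297 = 15.8%, the guest checkout 217/786 = 27.6% → the guest checkout
Email: the multi-step checkout 214/405 = 52.8%, the guest checkout 260/414 = 62.8% → the guest checkout
Display: the multi-step checkout 250/402 = 62.2%, the guest checkout 411/572 = 71.9% → the guest checkout
Overall: the multi-step checkout 511/1104 = 46.3%, the guest checkout 888/1772 = 50.1% → the guest checkout
The guest checkout wins overall and in every traffic group — no reversal.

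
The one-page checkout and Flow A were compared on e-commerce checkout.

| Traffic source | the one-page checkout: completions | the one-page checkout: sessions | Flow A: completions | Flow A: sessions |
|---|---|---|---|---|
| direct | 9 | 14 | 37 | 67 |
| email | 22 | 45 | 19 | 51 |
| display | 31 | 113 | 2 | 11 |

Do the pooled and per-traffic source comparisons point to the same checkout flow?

Direct: the one-page checkout 9/14 = 64.3%, Flow A 37/67 = 55.2% → the one-page checkout
Email: the one-page checkout 22/45 = 48.9%, Flow A 19/51 = 37.3% → the one-page checkout
Display: the one-page checkout 31/113 = 27.4%, Flow A 2/11 = 18.2% → the one-page checkout
Overall: the one-page checkout 62/172 = 36.0%, Flow A 58/129 = 45.0% → Flow A
The one-page checkout wins each traffic group but Flow A wins overall — the comparison reverses. The one-page checkout's sessions skew toward display, which has a lower base rate.

No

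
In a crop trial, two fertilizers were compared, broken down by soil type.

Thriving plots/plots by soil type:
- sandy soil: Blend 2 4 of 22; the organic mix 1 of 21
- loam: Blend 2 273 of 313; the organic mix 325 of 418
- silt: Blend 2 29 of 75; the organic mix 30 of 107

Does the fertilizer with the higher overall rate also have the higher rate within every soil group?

Yes

Sandy soil: Blend 2 4/22 = 18.2%, the organic mix 1/21 = 4.8% → Blend 2
Loam: Blend 2 273/313 = 87.2%, the organic mix 325/418 = 77.8% → Blend 2
Silt: Blend 2 29/75 = 38.7%, the organic mix 30/107 = 28.0% → Blend 2
Overall: Blend 2 306/410 = 74.6%, the organic mix 356/546 = 65.2% → Blend 2
Blend 2 wins overall and in every soil group — no reversal.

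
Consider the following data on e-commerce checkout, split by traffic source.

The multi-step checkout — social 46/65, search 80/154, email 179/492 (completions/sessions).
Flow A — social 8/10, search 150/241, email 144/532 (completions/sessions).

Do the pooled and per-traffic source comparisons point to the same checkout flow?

Social: the multi-step checkout 46/65 = 70.8%, Flow A 8/10 = 80.0% → Flow A
Search: the multi-step checkout 80/154 = 51.9%, Flow A 150/241 = 62.2% → Flow A
Email: the multi-step checkout 179/492 = 36.4%, Flow A 144/532 = 27.1% → the multi-step checkout
Overall: the multi-step checkout 305/711 = 42.9%, Flow A 302/783 = 38.6% → the multi-step checkout
Neither sweeps: the multi-step checkout wins 1 of 3 groups, Flow A wins 2. The multi-step checkout wins overall but not every group — no Simpson reversal.

No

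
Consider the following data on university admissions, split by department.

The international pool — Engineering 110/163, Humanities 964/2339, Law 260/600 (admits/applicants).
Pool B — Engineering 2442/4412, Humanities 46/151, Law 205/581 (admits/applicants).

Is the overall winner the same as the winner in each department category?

No

Engineering: the international pool 110/163 = 67.5%, Pool B 2442/4412 = 55.3% → the international pool
Humanities: the international pool 964/2339 = 41.2%, Pool B 46/151 = 30.5% → the international pool
Law: the international pool 260/600 = 43.3%, Pool B 205/581 = 35.3% → the international pool
Overall: the international pool 1334/3102 = 43.0%, Pool B 2693/5144 = 52.4% → Pool B
The international pool wins each department group but Pool B wins overall — the comparison reverses. The international pool's applicants skew toward Humanities, which has a lower base rate.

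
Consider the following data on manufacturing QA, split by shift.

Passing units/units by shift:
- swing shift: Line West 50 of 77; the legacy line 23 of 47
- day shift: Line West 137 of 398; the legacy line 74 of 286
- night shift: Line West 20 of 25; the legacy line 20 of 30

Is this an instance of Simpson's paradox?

Swing shift: Line West 50/77 = 64.9%, the legacy line 23/47 = 48.9% → Line West
Day shift: Line West 137/398 = 34.4%, the legacy line 74/286 = 25.9% → Line West
Night shift: Line West 20/25 = 80.0%, the legacy line 20/30 = 66.7% → Line West
Overall: Line West 207/500 = 41.4%, the legacy line 117/363 = 32.2% → Line West
Line West wins overall and in every shift group — no reversal.

No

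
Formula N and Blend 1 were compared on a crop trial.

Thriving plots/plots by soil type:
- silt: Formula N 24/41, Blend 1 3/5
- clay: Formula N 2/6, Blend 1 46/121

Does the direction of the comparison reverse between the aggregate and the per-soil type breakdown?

Silt: Formula N 24/41 = 58.5%, Blend 1 3/5 = 60.0% → Blend 1
Clay: Formula N 2/6 = 33.3%, Blend 1 46/121 = 38.0% → Blend 1
Overall: Formula N 26/47 = 55.3%, Blend 1 49/126 = 38.9% → Formula N
Blend 1 wins each soil group but Formula N wins overall — the comparison reverses. Blend 1's plots skew toward clay, which has a lower base rate.

Yes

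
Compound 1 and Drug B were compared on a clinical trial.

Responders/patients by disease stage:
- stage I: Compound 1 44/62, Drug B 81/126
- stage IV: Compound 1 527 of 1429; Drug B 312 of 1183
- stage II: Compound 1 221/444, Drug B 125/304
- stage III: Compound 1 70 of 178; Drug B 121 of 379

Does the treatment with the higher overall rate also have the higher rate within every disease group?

Yes

Stage I: Compound 1 44/62 = 71.0%, Drug B 81/126 = 64.3% → Compound 1
Stage IV: Compound 1 527/1429 = 36.9%, Drug B 312/1183 = 26.4% → Compound 1
Stage II: Compound 1 221/444 = 49.8%, Drug B 125/304 = 41.1% → Compound 1
Stage III: Compound 1 70/178 = 39.3%, Drug B 121/379 = 31.9% → Compound 1
Overall: Compound 1 862/2113 = 40.8%, Drug B 639/1992 = 32.1% → Compound 1
Compound 1 wins overall and in every disease group — no reversal.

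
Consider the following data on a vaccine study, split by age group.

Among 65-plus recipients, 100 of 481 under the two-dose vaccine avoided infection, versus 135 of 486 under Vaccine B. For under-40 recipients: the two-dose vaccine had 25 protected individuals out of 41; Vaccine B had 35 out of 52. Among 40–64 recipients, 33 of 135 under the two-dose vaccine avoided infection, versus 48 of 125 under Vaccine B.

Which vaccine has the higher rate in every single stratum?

65-plus: the two-dose vaccine 100/481 = 20.8%, Vaccine B 135/486 = 27.8% → Vaccine B
Under-40: the two-dose vaccine 25/41 = 61.0%, Vaccine B 35/52 = 67.3% → Vaccine B
40–64: the two-dose vaccine 33/135 = 24.4%, Vaccine B 48/125 = 38.4% → Vaccine B
Vaccine B has the higher rate in all 3 groups.

Vaccine B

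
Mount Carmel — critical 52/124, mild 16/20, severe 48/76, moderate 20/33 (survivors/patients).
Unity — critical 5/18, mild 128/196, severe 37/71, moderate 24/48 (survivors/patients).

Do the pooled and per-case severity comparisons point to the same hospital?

Critical: Mount Carmel 52/124 = 41.9%, Unity 5/18 = 27.8% → Mount Carmel
Mild: Mount Carmel 16/20 = 80.0%, Unity 128/196 = 65.3% → Mount Carmel
Severe: Mount Carmel 48/76 = 63.2%, Unity 37/71 = 52.1% → Mount Carmel
Moderate: Mount Carmel 20/33 = 60.6%, Unity 24/48 = 50.0% → Mount Carmel
Overall: Mount Carmel 136/253 = 53.8%, Unity 194/333 = 58.3% → Unity
Mount Carmel wins each case group but Unity wins overall — the comparison reverses. Mount Carmel's patients skew toward critical, which has a lower base rate.

No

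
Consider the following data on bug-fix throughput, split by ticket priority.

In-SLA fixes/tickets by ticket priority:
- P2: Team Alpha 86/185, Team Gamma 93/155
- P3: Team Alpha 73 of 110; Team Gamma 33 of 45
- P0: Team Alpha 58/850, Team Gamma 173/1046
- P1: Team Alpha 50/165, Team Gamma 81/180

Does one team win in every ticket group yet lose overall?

P2: Team Alpha 86/185 = 46.5%, Team Gamma 93/155 = 60.0% → Team Gamma
P3: Team Alpha 73/110 = 66.4%, Team Gamma 33/45 = 73.3% → Team Gamma
P0: Team Alpha 58/850 = 6.8%, Team Gamma 173/1046 = 16.5% → Team Gamma
P1: Team Alpha 50/165 = 30.3%, Team Gamma 81/180 = 45.0% → Team Gamma
Overall: Team Alpha 267/1310 = 20.4%, Team Gamma 380/1426 = 26.6% → Team Gamma
Team Gamma wins overall and in every ticket group — no reversal.

No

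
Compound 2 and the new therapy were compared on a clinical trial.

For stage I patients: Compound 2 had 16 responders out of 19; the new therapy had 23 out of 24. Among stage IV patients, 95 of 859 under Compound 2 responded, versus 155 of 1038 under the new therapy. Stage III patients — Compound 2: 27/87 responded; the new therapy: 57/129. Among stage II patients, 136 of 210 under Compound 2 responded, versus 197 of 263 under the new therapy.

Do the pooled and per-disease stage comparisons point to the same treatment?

Yes

Stage I: Compound 2 16/19 = 84.2%, the new therapy 23/24 = 95.8% → the new therapy
Stage IV: Compound 2 95/859 = 11.1%, the new therapy 155/1038 = 14.9% → the new therapy
Stage III: Compound 2 27/87 = 31.0%, the new therapy 57/129 = 44.2% → the new therapy
Stage II: Compound 2 136/210 = 64.8%, the new therapy 197/263 = 74.9% → the new therapy
Overall: Compound 2 274/1175 = 23.3%, the new therapy 432/1454 = 29.7% → the new therapy
The new therapy wins overall and in every disease group — no reversal.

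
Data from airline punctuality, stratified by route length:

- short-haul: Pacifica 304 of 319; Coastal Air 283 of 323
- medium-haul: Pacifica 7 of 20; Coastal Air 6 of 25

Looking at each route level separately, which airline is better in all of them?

Short-haul: Pacifica 304/319 = 95.3%, Coastal Air 283/323 = 87.6% → Pacifica
Medium-haul: Pacifica 7/20 = 35.0%, Coastal Air 6/25 = 24.0% → Pacifica
Pacifica has the higher rate in both groups.

Pacifica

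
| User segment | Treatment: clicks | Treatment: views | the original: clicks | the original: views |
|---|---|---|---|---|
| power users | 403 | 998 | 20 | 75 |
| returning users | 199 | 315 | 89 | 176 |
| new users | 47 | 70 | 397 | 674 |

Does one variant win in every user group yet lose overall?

Yes

Power users: Treatment 403/998 = 40.4%, the original 20/75 = 26.7% → Treatment
Returning users: Treatment 199/315 = 63.2%, the original 89/176 = 50.6% → Treatment
New users: Treatment 47/70 = 67.1%, the original 397/674 = 58.9% → Treatment
Overall: Treatment 649/1383 = 46.9%, the original 506/925 = 54.7% → the original
Treatment wins each user group but the original wins overall — the comparison reverses. Treatment's views skew toward power users, which has a lower base rate.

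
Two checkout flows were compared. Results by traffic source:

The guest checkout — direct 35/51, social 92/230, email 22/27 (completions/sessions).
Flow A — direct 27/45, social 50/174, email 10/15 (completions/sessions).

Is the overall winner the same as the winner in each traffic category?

Direct: the guest checkout 35/51 = 68.6%, Flow A 27/45 = 60.0% → the guest checkout
Social: the guest checkout 92/230 = 40.0%, Flow A 50/174 = 28.7% → the guest checkout
Email: the guest checkout 22/27 = 81.5%, Flow A 10/15 = 66.7% → the guest checkout
Overall: the guest checkout 149/308 = 48.4%, Flow A 87/234 = 37.2% → the guest checkout
The guest checkout wins overall and in every traffic group — no reversal.

Yes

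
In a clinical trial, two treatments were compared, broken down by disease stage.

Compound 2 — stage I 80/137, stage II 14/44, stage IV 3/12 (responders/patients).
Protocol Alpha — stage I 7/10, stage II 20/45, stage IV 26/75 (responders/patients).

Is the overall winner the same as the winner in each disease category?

Stage I: Compound 2 80/137 = 58.4%, Protocol Alpha 7/10 = 70.0% → Protocol Alpha
Stage II: Compound 2 14/44 = 31.8%, Protocol Alpha 20/45 = 44.4% → Protocol Alpha
Stage IV: Compound 2 3/12 = 25.0%, Protocol Alpha 26/75 = 34.7% → Protocol Alpha
Overall: Compound 2 97/193 = 50.3%, Protocol Alpha 53/130 = 40.8% → Compound 2
Protocol Alpha wins each disease group but Compound 2 wins overall — the comparison reverses. Protocol Alpha's patients skew toward stage IV, which has a lower base rate.

No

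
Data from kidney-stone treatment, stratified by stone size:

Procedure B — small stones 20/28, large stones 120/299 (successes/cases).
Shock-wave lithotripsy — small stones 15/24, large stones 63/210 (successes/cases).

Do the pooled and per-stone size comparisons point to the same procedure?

Small stones: Procedure B 20/28 = 71.4%, shock-wave lithotripsy 15/24 = 62.5% → Procedure B
Large stones: Procedure B 120/299 = 40.1%, shock-wave lithotripsy 63/210 = 30.0% → Procedure B
Overall: Procedure B 140/327 = 42.8%, shock-wave lithotripsy 78/234 = 33.3% → Procedure B
Procedure B wins overall and in every stone group — no reversal.

Yes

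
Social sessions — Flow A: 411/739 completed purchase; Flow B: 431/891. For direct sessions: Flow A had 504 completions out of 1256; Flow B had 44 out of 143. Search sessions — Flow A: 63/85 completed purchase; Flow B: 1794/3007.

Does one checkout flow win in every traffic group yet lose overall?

Social: Flow A 411/739 = 55.6%, Flow B 431/891 = 48.4% → Flow A
Direct: Flow A 504/1256 = 40.1%, Flow B 44/143 = 30.8% → Flow A
Search: Flow A 63/85 = 74.1%, Flow B 1794/3007 = 59.7% → Flow A
Overall: Flow A 978/2080 = 47.0%, Flow B 2269/4041 = 56.1% → Flow B
Flow A wins each traffic group but Flow B wins overall — the comparison reverses. Flow A's sessions skew toward direct, which has a lower base rate.

Yes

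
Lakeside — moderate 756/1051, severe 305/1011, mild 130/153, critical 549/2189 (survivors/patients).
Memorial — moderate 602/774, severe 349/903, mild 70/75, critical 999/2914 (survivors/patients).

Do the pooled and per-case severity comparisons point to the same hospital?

Yes

Moderate: Lakeside 756/1051 = 71.9%, Memorial 602/774 = 77.8% → Memorial
Severe: Lakeside 305/1011 = 30.2%, Memorial 349/903 = 38.6% → Memorial
Mild: Lakeside 130/153 = 85.0%, Memorial 70/75 = 93.3% → Memorial
Critical: Lakeside 549/2189 = 25.1%, Memorial 999/2914 = 34.3% → Memorial
Overall: Lakeside 1740/4404 = 39.5%, Memorial 2020/4666 = 43.3% → Memorial
Memorial wins overall and in every case group — no reversal.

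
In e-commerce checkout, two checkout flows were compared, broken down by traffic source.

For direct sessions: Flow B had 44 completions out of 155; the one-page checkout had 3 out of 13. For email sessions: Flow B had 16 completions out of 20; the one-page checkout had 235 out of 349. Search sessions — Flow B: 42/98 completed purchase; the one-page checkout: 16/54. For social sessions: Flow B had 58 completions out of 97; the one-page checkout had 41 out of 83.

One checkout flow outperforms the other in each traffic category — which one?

Flow B

Direct: Flow B 44/155 = 28.4%, the one-page checkout 3/13 = 23.1% → Flow B
Email: Flow B 16/20 = 80.0%, the one-page checkout 235/349 = 67.3% → Flow B
Search: Flow B 42/98 = 42.9%, the one-page checkout 16/54 = 29.6% → Flow B
Social: Flow B 58/97 = 59.8%, the one-page checkout 41/83 = 49.4% → Flow B
Flow B has the higher rate in all 4 groups.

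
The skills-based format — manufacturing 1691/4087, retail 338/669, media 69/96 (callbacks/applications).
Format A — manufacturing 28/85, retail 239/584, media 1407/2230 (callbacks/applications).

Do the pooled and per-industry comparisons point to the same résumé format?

No

Manufacturing: the skills-based format 1691/4087 = 41.4%, Format A 28/85 = 32.9% → the skills-based format
Retail: the skills-based format 338/669 = 50.5%, Format A 239/584 = 40.9% → the skills-based format
Media: the skills-based format 69/96 = 71.9%, Format A 1407/2230 = 63.1% → the skills-based format
Overall: the skills-based format 2098/4852 = 43.2%, Format A 1674/2899 = 57.7% → Format A
The skills-based format wins each industry group but Format A wins overall — the comparison reverses. The skills-based format's applications skew toward manufacturing, which has a lower base rate.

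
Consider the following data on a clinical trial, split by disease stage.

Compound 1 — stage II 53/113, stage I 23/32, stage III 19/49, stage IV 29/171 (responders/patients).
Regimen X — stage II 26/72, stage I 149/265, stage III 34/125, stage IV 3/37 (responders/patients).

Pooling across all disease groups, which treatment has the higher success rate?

Regimen X

Stage II: Compound 1 53/113 = 46.9%, Regimen X 26/72 = 36.1% → Compound 1
Stage I: Compound 1 23/32 = 71.9%, Regimen X 149/265 = 56.2% → Compound 1
Stage III: Compound 1 19/49 = 38.8%, Regimen X 34/125 = 27.2% → Compound 1
Stage IV: Compound 1 29/171 = 17.0%, Regimen X 3/37 = 8.1% → Compound 1
Overall: Compound 1 124/365 = 34.0%, Regimen X 212/499 = 42.5% → Regimen X
(Compound 1 wins every disease group but Regimen X wins overall — Compound 1's patients skew toward the low-rate stage IV group.)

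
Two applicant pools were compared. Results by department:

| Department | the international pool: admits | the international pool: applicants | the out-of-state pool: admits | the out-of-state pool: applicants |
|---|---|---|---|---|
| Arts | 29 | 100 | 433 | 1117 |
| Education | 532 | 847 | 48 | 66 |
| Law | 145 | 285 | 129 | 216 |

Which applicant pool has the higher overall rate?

the international pool

Arts: the international pool 29/100 = 29.0%, the out-of-state pool 433/1117 = 38.8% → the out-of-state pool
Education: the international pool 532/847 = 62.8%, the out-of-state pool 48/66 = 72.7% → the out-of-state pool
Law: the international pool 145/285 = 50.9%, the out-of-state pool 129/216 = 59.7% → the out-of-state pool
Overall: the international pool 706/1232 = 57.3%, the out-of-state pool 610/1399 = 43.6% → the international pool
(The out-of-state pool wins every department group but the international pool wins overall — the out-of-state pool's applicants skew toward the low-rate Arts group.)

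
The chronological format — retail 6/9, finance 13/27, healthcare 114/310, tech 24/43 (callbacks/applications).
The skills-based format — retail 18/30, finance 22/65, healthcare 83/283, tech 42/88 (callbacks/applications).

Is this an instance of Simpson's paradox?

No

Retail: the chronological format 6/9 = 66.7%, the skills-based format 18/30 = 60.0% → the chronological format
Finance: the chronological format 13/27 = 48.1%, the skills-based format 22/65 = 33.8% → the chronological format
Healthcare: the chronological format 114/310 = 36.8%, the skills-based format 83/283 = 29.3% → the chronological format
Tech: the chronological format 24/43 = 55.8%, the skills-based format 42/88 = 47.7% → the chronological format
Overall: the chronological format 157/389 = 40.4%, the skills-based format 165/466 = 35.4% → the chronological format
The chronological format wins overall and in every industry group — no reversal.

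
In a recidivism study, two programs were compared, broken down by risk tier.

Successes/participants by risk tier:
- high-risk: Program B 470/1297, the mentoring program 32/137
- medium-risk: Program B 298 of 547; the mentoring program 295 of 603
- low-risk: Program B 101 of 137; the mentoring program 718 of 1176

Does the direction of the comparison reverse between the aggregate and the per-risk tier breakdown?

Yes

High-risk: Program B 470/1297 = 36.2%, the mentoring program 32/137 = 23.4% → Program B
Medium-risk: Program B 298/547 = 54.5%, the mentoring program 295/603 = 48.9% → Program B
Low-risk: Program B 101/137 = 73.7%, the mentoring program 718/1176 = 61.1% → Program B
Overall: Program B 869/1981 = 43.9%, the mentoring program 1045/1916 = 54.5% → the mentoring program
Program B wins each risk group but the mentoring program wins overall — the comparison reverses. Program B's participants skew toward high-risk, which has a lower base rate.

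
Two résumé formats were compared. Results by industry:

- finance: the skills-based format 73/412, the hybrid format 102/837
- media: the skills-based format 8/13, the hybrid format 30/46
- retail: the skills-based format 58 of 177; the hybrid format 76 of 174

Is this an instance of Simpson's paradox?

No

Finance: the skills-based format 73/412 = 17.7%, the hybrid format 102/837 = 12.2% → the skills-based format
Media: the skills-based format 8/13 = 61.5%, the hybrid format 30/46 = 65.2% → the hybrid format
Retail: the skills-based format 58/177 = 32.8%, the hybrid format 76/174 = 43.7% → the hybrid format
Overall: the skills-based format 139/602 = 23.1%, the hybrid format 208/1057 = 19.7% → the skills-based format
Neither sweeps: the skills-based format wins 1 of 3 groups, the hybrid format wins 2. The skills-based format wins overall but not every group — no Simpson reversal.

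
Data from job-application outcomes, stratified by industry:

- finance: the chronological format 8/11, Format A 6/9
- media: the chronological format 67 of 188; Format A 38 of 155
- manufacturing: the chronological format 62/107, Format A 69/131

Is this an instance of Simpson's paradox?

Finance: the chronological format 8/11 = 72.7%, Format A 6/9 = 66.7% → the chronological format
Media: the chronological format 67/188 = 35.6%, Format A 38/155 = 24.5% → the chronological format
Manufacturing: the chronological format 62/107 = 57.9%, Format A 69/131 = 52.7% → the chronological format
Overall: the chronological format 137/306 = 44.8%, Format A 113/295 = 38.3% → the chronological format
The chronological format wins overall and in every industry group — no reversal.

No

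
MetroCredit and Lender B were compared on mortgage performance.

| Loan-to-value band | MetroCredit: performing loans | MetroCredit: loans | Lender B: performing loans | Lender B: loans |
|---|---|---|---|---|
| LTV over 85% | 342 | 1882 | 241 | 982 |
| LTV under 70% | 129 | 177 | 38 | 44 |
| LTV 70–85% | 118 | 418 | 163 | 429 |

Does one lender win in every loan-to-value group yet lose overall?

LTV over 85%: MetroCredit 342/1882 = 18.2%, Lender B 241/982 = 24.5% → Lender B
LTV under 70%: MetroCredit 129/177 = 72.9%, Lender B 38/44 = 86.4% → Lender B
LTV 70–85%: MetroCredit 118/418 = 28.2%, Lender B 163/429 = 38.0% → Lender B
Overall: MetroCredit 589/2477 = 23.8%, Lender B 442/1455 = 30.4% → Lender B
Lender B wins overall and in every loan-to-value group — no reversal.

No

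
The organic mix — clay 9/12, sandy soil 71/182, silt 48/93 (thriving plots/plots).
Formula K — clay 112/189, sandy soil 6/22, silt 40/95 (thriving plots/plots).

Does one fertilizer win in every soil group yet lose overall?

Clay: the organic mix 9/12 = 75.0%, Formula K 112/189 = 59.3% → the organic mix
Sandy soil: the organic mix 71/182 = 39.0%, Formula K 6/22 = 27.3% → the organic mix
Silt: the organic mix 48/93 = 51.6%, Formula K 40/95 = 42.1% → the organic mix
Overall: the organic mix 128/287 = 44.6%, Formula K 158/306 = 51.6% → Formula K
The organic mix wins each soil group but Formula K wins overall — the comparison reverses. The organic mix's plots skew toward sandy soil, which has a lower base rate.

Yes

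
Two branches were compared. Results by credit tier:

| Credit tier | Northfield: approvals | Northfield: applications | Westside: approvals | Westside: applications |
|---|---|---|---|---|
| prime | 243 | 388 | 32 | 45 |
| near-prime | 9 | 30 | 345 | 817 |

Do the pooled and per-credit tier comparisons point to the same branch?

No

Prime: Northfield 243/388 = 62.6%, Westside 32/45 = 71.1% → Westside
Near-prime: Northfield 9/30 = 30.0%, Westside 345/817 = 42.2% → Westside
Overall: Northfield 252/418 = 60.3%, Westside 377/862 = 43.7% → Northfield
Westside wins each credit group but Northfield wins overall — the comparison reverses. Westside's applications skew toward near-prime, which has a lower base rate.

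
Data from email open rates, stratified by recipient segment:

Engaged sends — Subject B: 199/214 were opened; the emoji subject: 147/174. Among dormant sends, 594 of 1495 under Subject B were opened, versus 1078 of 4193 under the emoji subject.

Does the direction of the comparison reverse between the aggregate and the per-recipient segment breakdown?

Engaged: Subject B 199/214 = 93.0%, the emoji subject 147/174 = 84.5% → Subject B
Dormant: Subject B 594/1495 = 39.7%, the emoji subject 1078/4193 = 25.7% → Subject B
Overall: Subject B 793/1709 = 46.4%, the emoji subject 1225/4367 = 28.1% → Subject B
Subject B wins overall and in every recipient group — no reversal.

No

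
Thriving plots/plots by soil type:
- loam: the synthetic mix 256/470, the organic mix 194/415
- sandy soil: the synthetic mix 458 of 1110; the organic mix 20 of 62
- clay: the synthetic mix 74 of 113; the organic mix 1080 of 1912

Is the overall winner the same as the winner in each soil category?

No

Loam: the synthetic mix 256/470 = 54.5%, the organic mix 194/415 = 46.7% → the synthetic mix
Sandy soil: the synthetic mix 458/1110 = 41.3%, the organic mix 20/62 = 32.3% → the synthetic mix
Clay: the synthetic mix 74/113 = 65.5%, the organic mix 1080/1912 = 56.5% → the synthetic mix
Overall: the synthetic mix 788/1693 = 46.5%, the organic mix 1294/2389 = 54.2% → the organic mix
The synthetic mix wins each soil group but the organic mix wins overall — the comparison reverses. The synthetic mix's plots skew toward sandy soil, which has a lower base rate.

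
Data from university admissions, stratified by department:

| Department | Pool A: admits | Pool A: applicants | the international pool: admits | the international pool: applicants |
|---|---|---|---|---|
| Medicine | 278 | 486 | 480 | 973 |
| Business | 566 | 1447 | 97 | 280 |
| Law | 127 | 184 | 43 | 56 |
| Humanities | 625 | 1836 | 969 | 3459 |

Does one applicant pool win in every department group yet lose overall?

No

Medicine: Pool A 278/486 = 57.2%, the international pool 480/973 = 49.3% → Pool A
Business: Pool A 566/1447 = 39.1%, the international pool 97/280 = 34.6% → Pool A
Law: Pool A 127/184 = 69.0%, the international pool 43/56 = 76.8% → the international pool
Humanities: Pool A 625/1836 = 34.0%, the international pool 969/3459 = 28.0% → Pool A
Overall: Pool A 1596/3953 = 40.4%, the international pool 1589/4768 = 33.3% → Pool A
Neither sweeps: Pool A wins 3 of 4 groups, the international pool wins 1. Pool A wins overall but not every group — no Simpson reversal.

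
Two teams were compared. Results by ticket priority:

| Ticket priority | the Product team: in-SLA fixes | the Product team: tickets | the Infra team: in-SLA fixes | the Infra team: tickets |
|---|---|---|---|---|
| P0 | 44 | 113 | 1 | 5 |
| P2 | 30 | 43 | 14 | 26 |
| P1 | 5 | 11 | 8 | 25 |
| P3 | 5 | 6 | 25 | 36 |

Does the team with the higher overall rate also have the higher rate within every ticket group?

P0: the Product team 44/113 = 38.9%, the Infra team 1/5 = 20.0% → the Product team
P2: the Product team 30/43 = 69.8%, the Infra team 14/26 = 53.8% → the Product team
P1: the Product team 5/11 = 45.5%, the Infra team 8/25 = 32.0% → the Product team
P3: the Product team 5/6 = 83.3%, the Infra team 25/36 = 69.4% → the Product team
Overall: the Product team 84/173 = 48.6%, the Infra team 48/92 = 52.2% → the Infra team
The Product team wins each ticket group but the Infra team wins overall — the comparison reverses. The Product team's tickets skew toward P0, which has a lower base rate.

No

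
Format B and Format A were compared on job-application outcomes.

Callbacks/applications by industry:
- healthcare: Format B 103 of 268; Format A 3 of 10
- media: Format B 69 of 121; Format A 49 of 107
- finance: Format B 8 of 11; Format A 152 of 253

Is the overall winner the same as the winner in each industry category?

Healthcare: Format B 103/268 = 38.4%, Format A 3/10 = 30.0% → Format B
Media: Format B 69/121 = 57.0%, Format A 49/107 = 45.8% → Format B
Finance: Format B 8/11 = 72.7%, Format A 152/253 = 60.1% → Format B
Overall: Format B 180/400 = 45.0%, Format A 204/370 = 55.1% → Format A
Format B wins each industry group but Format A wins overall — the comparison reverses. Format B's applications skew toward healthcare, which has a lower base rate.

No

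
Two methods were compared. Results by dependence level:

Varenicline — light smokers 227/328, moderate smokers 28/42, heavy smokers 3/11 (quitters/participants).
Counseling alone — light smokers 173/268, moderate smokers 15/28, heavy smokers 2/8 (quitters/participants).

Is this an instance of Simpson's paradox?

Light smokers: varenicline 227/328 = 69.2%, counseling alone 173/268 = 64.6% → varenicline
Moderate smokers: varenicline 28/42 = 66.7%, counseling alone 15/28 = 53.6% → varenicline
Heavy smokers: varenicline 3/11 = 27.3%, counseling alone 2/8 = 25.0% → varenicline
Overall: varenicline 258/381 = 67.7%, counseling alone 190/304 = 62.5% → varenicline
Varenicline wins overall and in every dependence group — no reversal.

No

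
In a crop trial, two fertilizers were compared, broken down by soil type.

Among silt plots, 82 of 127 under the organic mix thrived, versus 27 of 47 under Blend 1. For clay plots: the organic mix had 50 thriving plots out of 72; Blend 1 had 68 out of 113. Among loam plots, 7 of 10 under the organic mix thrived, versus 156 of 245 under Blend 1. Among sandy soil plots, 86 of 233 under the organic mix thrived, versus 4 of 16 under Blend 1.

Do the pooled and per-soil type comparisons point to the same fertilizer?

Silt: the organic mix 82/127 = 64.6%, Blend 1 27/47 = 57.4% → the organic mix
Clay: the organic mix 50/72 = 69.4%, Blend 1 68/113 = 60.2% → the organic mix
Loam: the organic mix 7/10 = 70.0%, Blend 1 156/245 = 63.7% → the organic mix
Sandy soil: the organic mix 86/233 = 36.9%, Blend 1 4/16 = 25.0% → the organic mix
Overall: the organic mix 225/442 = 50.9%, Blend 1 255/421 = 60.6% → Blend 1
The organic mix wins each soil group but Blend 1 wins overall — the comparison reverses. The organic mix's plots skew toward sandy soil, which has a lower base rate.

No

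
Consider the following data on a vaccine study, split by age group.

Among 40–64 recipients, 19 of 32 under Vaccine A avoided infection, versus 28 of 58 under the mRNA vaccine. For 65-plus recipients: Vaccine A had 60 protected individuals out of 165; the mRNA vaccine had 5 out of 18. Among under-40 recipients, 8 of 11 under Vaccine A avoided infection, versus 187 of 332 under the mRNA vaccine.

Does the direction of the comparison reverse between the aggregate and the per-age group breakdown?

Yes

40–64: Vaccine A 19/32 = 59.4%, the mRNA vaccine 28/58 = 48.3% → Vaccine A
65-plus: Vaccine A 60/165 = 36.4%, the mRNA vaccine 5/18 = 27.8% → Vaccine A
Under-40: Vaccine A 8/11 = 72.7%, the mRNA vaccine 187/332 = 56.3% → Vaccine A
Overall: Vaccine A 87/208 = 41.8%, the mRNA vaccine 220/408 = 53.9% → the mRNA vaccine
Vaccine A wins each age group but the mRNA vaccine wins overall — the comparison reverses. Vaccine A's recipients skew toward 65-plus, which has a lower base rate.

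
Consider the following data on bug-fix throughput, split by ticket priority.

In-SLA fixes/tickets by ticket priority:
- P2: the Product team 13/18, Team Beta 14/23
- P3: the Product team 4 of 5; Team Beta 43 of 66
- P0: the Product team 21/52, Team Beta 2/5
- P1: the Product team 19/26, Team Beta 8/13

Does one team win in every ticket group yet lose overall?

Yes

P2: the Product team 13/18 = 72.2%, Team Beta 14/23 = 60.9% → the Product team
P3: the Product team 4/5 = 80.0%, Team Beta 43/66 = 65.2% → the Product team
P0: the Product team 21/52 = 40.4%, Team Beta 2/5 = 40.0% → the Product team
P1: the Product team 19/26 = 73.1%, Team Beta 8/13 = 61.5% → the Product team
Overall: the Product team 57/101 = 56.4%, Team Beta 67/107 = 62.6% → Team Beta
The Product team wins each ticket group but Team Beta wins overall — the comparison reverses. The Product team's tickets skew toward P0, which has a lower base rate.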